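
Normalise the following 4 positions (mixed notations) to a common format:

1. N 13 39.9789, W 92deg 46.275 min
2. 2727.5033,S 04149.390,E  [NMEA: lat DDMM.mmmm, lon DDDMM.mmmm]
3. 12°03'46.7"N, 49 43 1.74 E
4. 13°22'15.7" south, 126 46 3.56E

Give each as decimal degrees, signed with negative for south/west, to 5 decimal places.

Point 1:
  Latitude: 39.9789′ = 0.666315°; total 13.666315
  N ⇒ keep positive
  λ: 92 + 46.275/60 = 92.771250
  W → negative
Point 2:
  φ: degrees = first 2 digits = 27, minutes = 27.5033; 27 + 27.5033/60 = 27.458388
  hemisphere S, so the sign is −
  Lon: degrees = first 3 digits = 41, minutes = 49.39; 41 + 49.39/60 = 41.823167
  E → positive
Point 3:
  φ: 12 + 3/60 + 46.7/3600 = 12.062972
  N ⇒ keep positive
  Longitude: 49 + 43/60 + 1.74/3600 = 49.717150
  E → positive
Point 4:
  Latitude: 13 + 22/60 + 15.7/3600 = 13.371028
  S → negative
  λ: 46′ + 3.56″ = 46.05933′; 126 + 46.05933/60 = 126.767656
  E ⇒ keep positive

1. 13.66632, -92.77125
2. -27.45839, 41.82317
3. 12.06297, 49.71715
4. -13.37103, 126.76766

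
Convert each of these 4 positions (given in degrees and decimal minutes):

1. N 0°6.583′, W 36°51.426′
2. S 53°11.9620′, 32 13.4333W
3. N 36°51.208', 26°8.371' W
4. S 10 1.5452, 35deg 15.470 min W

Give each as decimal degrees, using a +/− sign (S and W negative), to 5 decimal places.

1. 0.10972, -36.85710
2. -53.19937, -32.22389
3. 36.85347, -26.13952
4. -10.02575, -35.25783

Point 1:
  φ: 6.583′ = 0.109717°; total 0.109717
  N ⇒ keep positive
  Longitude: 51.426′ = 0.857100°; total 36.857100
  hemisphere W, so the sign is −
Point 2:
  Lat: 53 + 11.962/60 = 53.199367
  S → negative
  Longitude: 32 + 13.4333/60 = 32.223888
  W → negative
Point 3:
  Lat: 51.208′ = 0.853467°; total 36.853467
  N ⇒ keep positive
  Longitude: 26 + 8.371/60 = 26.139517
  hemisphere W, so the sign is −
Point 4:
  Latitude: 1.5452′ = 0.025753°; total 10.025753
  S → negative
  Longitude: 15.47′ = 0.257833°; total 35.257833
  W ⇒ negate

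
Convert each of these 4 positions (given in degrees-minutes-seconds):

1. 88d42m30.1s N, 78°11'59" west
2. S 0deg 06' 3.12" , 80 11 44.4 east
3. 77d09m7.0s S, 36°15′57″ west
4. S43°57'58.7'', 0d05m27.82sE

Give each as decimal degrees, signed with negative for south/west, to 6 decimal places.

Point 1:
  Latitude: 88° + 42/60 + 30.1/3600 = 88 + 0.700000 + 0.008361 = 88.7083611
  N ⇒ keep positive
  λ: 78° + 11/60 + 59/3600 = 78 + 0.183333 + 0.016389 = 78.1997222
  W → negative
Point 2:
  Lat: 6′ + 3.12″ = 6.05200′; 0 + 6.05200/60 = 0.1008667
  S ⇒ negate
  Longitude: 80 + 11/60 + 44.4/3600 = 80.1956667
  E → positive
Point 3:
  φ: 77° + 9/60 + 7/3600 = 77 + 0.150000 + 0.001944 = 77.1519444
  S ⇒ negate
  λ: 36 + 15/60 + 57/3600 = 36.2658333
  W → negative
Point 4:
  Lat: 57′ + 58.7″ = 57.97833′; 43 + 57.97833/60 = 43.9663056
  S → negative
  Longitude: 5′ + 27.82″ = 5.46367′; 0 + 5.46367/60 = 0.0910611
  E ⇒ keep positive

1. 88.708361, -78.199722
2. -0.100867, 80.195667
3. -77.151944, -36.265833
4. -43.966306, 0.091061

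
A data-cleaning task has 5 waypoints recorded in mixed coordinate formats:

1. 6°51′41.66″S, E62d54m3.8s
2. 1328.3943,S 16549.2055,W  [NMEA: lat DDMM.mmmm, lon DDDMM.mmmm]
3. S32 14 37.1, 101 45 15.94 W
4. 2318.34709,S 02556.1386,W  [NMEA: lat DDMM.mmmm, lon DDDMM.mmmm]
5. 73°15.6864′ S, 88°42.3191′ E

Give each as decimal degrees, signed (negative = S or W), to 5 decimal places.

1. -6.86157, 62.90106
2. -13.47324, -165.82009
3. -32.24364, -101.75443
4. -23.30578, -25.93564
5. -73.26144, 88.70532

Point 1:
  Lat: 6 + 51/60 + 41.66/3600 = 6.861572
  S ⇒ negate
  λ: 62° + 54/60 + 3.8/3600 = 62 + 0.900000 + 0.001056 = 62.901056
  E → positive
Point 2:
  φ: degrees = first 2 digits = 13, minutes = 28.3943; 13 + 28.3943/60 = 13.473238
  hemisphere S, so the sign is −
  λ: degrees = first 3 digits = 165, minutes = 49.2055; 165 + 49.2055/60 = 165.820092
  hemisphere W, so the sign is −
Point 3:
  φ: 32 + 14/60 + 37.1/3600 = 32.243639
  S → negative
  Lon: 101 + 45/60 + 15.94/3600 = 101.754428
  hemisphere W, so the sign is −
Point 4:
  Latitude: split at 2 digits → 23° and 18.34709′; 23 + 18.34709/60 = 23.305785
  S ⇒ negate
  Longitude: degrees = first 3 digits = 25, minutes = 56.1386; 25 + 56.1386/60 = 25.935643
  W → negative
Point 5:
  φ: 15.6864′ = 0.261440°; total 73.261440
  hemisphere S, so the sign is −
  λ: 88 + 42.3191/60 = 88.705318
  E → positive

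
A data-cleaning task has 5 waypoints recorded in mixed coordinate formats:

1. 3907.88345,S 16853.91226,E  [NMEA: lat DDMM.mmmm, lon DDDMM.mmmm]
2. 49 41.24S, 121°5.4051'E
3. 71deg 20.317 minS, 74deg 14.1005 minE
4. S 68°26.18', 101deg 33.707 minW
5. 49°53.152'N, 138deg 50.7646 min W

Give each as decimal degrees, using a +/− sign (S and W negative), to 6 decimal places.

1. -39.131391, 168.898538
2. -49.687333, 121.090085
3. -71.338617, 74.235008
4. -68.436333, -101.561783
5. 49.885867, -138.846077

Point 1:
  Lat: degrees = first 2 digits = 39, minutes = 7.88345; 39 + 7.88345/60 = 39.1313908
  S → negative
  Lon: split at 3 digits → 168° and 53.91226′; 168 + 53.91226/60 = 168.8985377
  E ⇒ keep positive
Point 2:
  Latitude: 49 + 41.24/60 = 49.6873333
  S ⇒ negate
  Longitude: 121 + 5.4051/60 = 121.0900850
  E → positive
Point 3:
  Latitude: 71 + 20.317/60 = 71.3386167
  S → negative
  λ: 14.1005′ = 0.235008°; total 74.2350083
  E → positive
Point 4:
  Lat: 26.18′ = 0.436333°; total 68.4363333
  S ⇒ negate
  Lon: 33.707′ = 0.561783°; total 101.5617833
  hemisphere W, so the sign is −
Point 5:
  φ: 49 + 53.152/60 = 49.8858667
  N ⇒ keep positive
  Longitude: 50.7646′ = 0.846077°; total 138.8460767
  hemisphere W, so the sign is −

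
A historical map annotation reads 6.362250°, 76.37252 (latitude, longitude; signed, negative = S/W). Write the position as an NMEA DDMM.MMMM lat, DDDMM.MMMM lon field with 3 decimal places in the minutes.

0621.735,N / 07622.351,E

Lat: 6° + 0.362250 × 60 = 6° 21.73500′
Longitude: 76° + 0.372520 × 60 = 76° 22.35120′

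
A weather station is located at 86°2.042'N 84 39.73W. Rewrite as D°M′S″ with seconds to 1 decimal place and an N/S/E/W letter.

86°02′2.5″ N, 84°39′43.8″ W

φ: 2.04200′ → 2′ and 0.04200 × 60 = 2.520″
λ: fractional minutes 0.73000 × 60 = 43.800″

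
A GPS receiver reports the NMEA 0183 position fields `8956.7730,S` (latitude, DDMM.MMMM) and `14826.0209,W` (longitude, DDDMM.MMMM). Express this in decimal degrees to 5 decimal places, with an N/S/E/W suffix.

Lat: split at 2 digits → 89° and 56.773′; 89 + 56.773/60 = 89.946217
Longitude: degrees = first 3 digits = 148, minutes = 26.0209; 148 + 26.0209/60 = 148.433682

89.94622° S, 148.43368° W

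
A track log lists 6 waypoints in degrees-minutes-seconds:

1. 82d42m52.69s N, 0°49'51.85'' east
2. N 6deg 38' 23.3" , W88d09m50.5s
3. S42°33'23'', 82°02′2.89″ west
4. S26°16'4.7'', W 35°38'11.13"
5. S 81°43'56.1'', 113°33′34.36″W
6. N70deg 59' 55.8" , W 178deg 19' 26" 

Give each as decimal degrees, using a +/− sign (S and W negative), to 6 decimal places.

1. 82.714636, 0.831069
2. 6.639806, -88.164028
3. -42.556389, -82.034136
4. -26.267972, -35.636425
5. -81.732250, -113.559544
6. 70.998833, -178.323889

Point 1:
  Latitude: 82° + 42/60 + 52.69/3600 = 82 + 0.700000 + 0.014636 = 82.7146361
  N → positive
  λ: 0 + 49/60 + 51.85/3600 = 0.8310694
  E → positive
Point 2:
  Latitude: 6 + 38/60 + 23.3/3600 = 6.6398056
  N → positive
  λ: 88 + 9/60 + 50.5/3600 = 88.1640278
  W ⇒ negate
Point 3:
  Lat: 42° + 33/60 + 23/3600 = 42 + 0.550000 + 0.006389 = 42.5563889
  hemisphere S, so the sign is −
  Lon: 82° + 2/60 + 2.89/3600 = 82 + 0.033333 + 0.000803 = 82.0341361
  W ⇒ negate
Point 4:
  Latitude: 16′ + 4.7″ = 16.07833′; 26 + 16.07833/60 = 26.2679722
  S → negative
  Longitude: 38′ + 11.13″ = 38.18550′; 35 + 38.18550/60 = 35.6364250
  W → negative
Point 5:
  Latitude: 81° + 43/60 + 56.1/3600 = 81 + 0.716667 + 0.015583 = 81.7322500
  hemisphere S, so the sign is −
  Longitude: 113 + 33/60 + 34.36/3600 = 113.5595444
  W ⇒ negate
Point 6:
  Latitude: 70 + 59/60 + 55.8/3600 = 70.9988333
  N → positive
  λ: 178 + 19/60 + 26/3600 = 178.3238889
  hemisphere W, so the sign is −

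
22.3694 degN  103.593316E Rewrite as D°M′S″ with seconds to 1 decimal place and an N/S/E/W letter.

22°22′9.8″ N, 103°35′35.9″ E

Lat: 0.369400 × 60 = 22.16400′ → 22′, remainder × 60 = 9.840″
λ: whole degrees 103; 35.59896′ → 35′ and 35.938″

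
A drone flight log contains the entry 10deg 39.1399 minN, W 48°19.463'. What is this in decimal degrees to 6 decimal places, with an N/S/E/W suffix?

Lat: 39.1399′ = 0.652332°; total 10.6523317
Longitude: 48 + 19.463/60 = 48.3243833

10.652332° N, 48.324383° W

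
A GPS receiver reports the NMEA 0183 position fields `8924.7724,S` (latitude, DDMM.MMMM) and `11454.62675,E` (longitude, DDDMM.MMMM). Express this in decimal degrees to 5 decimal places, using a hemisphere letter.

φ: degrees = first 2 digits = 89, minutes = 24.7724; 89 + 24.7724/60 = 89.412873
λ: split at 3 digits → 114° and 54.62675′; 114 + 54.62675/60 = 114.910446

89.41287° S, 114.91045° E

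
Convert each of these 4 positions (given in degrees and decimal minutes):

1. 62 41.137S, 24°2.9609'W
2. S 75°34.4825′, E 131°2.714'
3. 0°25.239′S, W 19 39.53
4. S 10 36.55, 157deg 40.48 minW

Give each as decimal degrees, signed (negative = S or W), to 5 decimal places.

Point 1:
  Latitude: 62 + 41.137/60 = 62.685617
  S ⇒ negate
  λ: 2.9609′ = 0.049348°; total 24.049348
  W → negative
Point 2:
  Lat: 75 + 34.4825/60 = 75.574708
  S → negative
  λ: 2.714′ = 0.045233°; total 131.045233
  E → positive
Point 3:
  φ: 0 + 25.239/60 = 0.420650
  hemisphere S, so the sign is −
  λ: 39.53′ = 0.658833°; total 19.658833
  hemisphere W, so the sign is −
Point 4:
  Latitude: 36.55′ = 0.609167°; total 10.609167
  S → negative
  Longitude: 157 + 40.48/60 = 157.674667
  hemisphere W, so the sign is −

1. -62.68562, -24.04935
2. -75.57471, 131.04523
3. -0.42065, -19.65883
4. -10.60917, -157.67467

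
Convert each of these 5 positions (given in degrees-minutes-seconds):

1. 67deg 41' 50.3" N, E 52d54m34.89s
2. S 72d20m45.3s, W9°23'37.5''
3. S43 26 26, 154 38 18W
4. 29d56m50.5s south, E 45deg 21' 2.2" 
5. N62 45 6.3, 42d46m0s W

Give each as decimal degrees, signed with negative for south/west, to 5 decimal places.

1. 67.69731, 52.90969
2. -72.34592, -9.39375
3. -43.44056, -154.63833
4. -29.94736, 45.35061
5. 62.75175, -42.76667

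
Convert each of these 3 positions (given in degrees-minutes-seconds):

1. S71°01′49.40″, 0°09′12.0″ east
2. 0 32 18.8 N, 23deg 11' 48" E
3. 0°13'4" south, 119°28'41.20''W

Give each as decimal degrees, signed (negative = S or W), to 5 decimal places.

Point 1:
  φ: 71 + 1/60 + 49.4/3600 = 71.030389
  S → negative
  λ: 0 + 9/60 + 12/3600 = 0.153333
  E → positive
Point 2:
  φ: 0° + 32/60 + 18.8/3600 = 0 + 0.533333 + 0.005222 = 0.538556
  N → positive
  Lon: 23° + 11/60 + 48/3600 = 23 + 0.183333 + 0.013333 = 23.196667
  E ⇒ keep positive
Point 3:
  φ: 0 + 13/60 + 4/3600 = 0.217778
  S ⇒ negate
  Lon: 28′ + 41.2″ = 28.68667′; 119 + 28.68667/60 = 119.478111
  W → negative

1. -71.03039, 0.15333
2. 0.53856, 23.19667
3. -0.21778, -119.47811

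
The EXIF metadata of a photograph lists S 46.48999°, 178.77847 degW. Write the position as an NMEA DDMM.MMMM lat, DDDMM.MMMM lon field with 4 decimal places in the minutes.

4629.3994,S / 17846.7082,W

Lat: minutes = (46.489990 − 46) × 60 = 29.399400
λ: 178° + 0.778470 × 60 = 178° 46.708200′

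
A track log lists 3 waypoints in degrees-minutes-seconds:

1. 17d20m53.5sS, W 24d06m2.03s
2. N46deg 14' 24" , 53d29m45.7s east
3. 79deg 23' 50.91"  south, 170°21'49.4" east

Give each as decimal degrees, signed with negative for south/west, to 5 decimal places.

Point 1:
  φ: 20′ + 53.5″ = 20.89167′; 17 + 20.89167/60 = 17.348194
  S → negative
  Lon: 24 + 6/60 + 2.03/3600 = 24.100564
  hemisphere W, so the sign is −
Point 2:
  Lat: 46° + 14/60 + 24/3600 = 46 + 0.233333 + 0.006667 = 46.240000
  N → positive
  Longitude: 53 + 29/60 + 45.7/3600 = 53.496028
  E → positive
Point 3:
  φ: 79 + 23/60 + 50.91/3600 = 79.397475
  S ⇒ negate
  Longitude: 170 + 21/60 + 49.4/3600 = 170.363722
  E ⇒ keep positive

1. -17.34819, -24.10056
2. 46.24000, 53.49603
3. -79.39748, 170.36372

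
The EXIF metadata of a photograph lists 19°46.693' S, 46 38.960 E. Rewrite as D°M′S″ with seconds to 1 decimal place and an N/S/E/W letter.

Latitude: 46.69300′ → 46′ and 0.69300 × 60 = 41.580″
Lon: 38.96000′ → 38′ and 0.96000 × 60 = 57.600″

19°46′41.6″ S, 46°38′57.6″ E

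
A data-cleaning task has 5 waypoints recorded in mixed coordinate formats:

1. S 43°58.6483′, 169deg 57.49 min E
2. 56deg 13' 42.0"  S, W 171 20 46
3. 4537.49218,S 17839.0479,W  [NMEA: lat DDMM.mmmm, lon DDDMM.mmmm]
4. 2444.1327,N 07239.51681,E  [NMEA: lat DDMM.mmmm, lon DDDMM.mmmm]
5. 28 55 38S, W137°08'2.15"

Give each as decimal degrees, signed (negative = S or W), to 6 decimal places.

1. -43.977472, 169.958167
2. -56.228333, -171.346111
3. -45.624870, -178.650798
4. 24.735545, 72.658614
5. -28.927222, -137.133931

Point 1:
  Lat: 43 + 58.6483/60 = 43.9774717
  S ⇒ negate
  Longitude: 169 + 57.49/60 = 169.9581667
  E → positive
Point 2:
  Lat: 13′ + 42″ = 13.70000′; 56 + 13.70000/60 = 56.2283333
  S ⇒ negate
  Lon: 171° + 20/60 + 46/3600 = 171 + 0.333333 + 0.012778 = 171.3461111
  W → negative
Point 3:
  Latitude: degrees = first 2 digits = 45, minutes = 37.49218; 45 + 37.49218/60 = 45.6248697
  hemisphere S, so the sign is −
  λ: split at 3 digits → 178° and 39.0479′; 178 + 39.0479/60 = 178.6507983
  hemisphere W, so the sign is −
Point 4:
  Lat: degrees = first 2 digits = 24, minutes = 44.1327; 24 + 44.1327/60 = 24.7355450
  N ⇒ keep positive
  Lon: degrees = first 3 digits = 72, minutes = 39.51681; 72 + 39.51681/60 = 72.6586135
  E ⇒ keep positive
Point 5:
  Latitude: 28 + 55/60 + 38/3600 = 28.9272222
  hemisphere S, so the sign is −
  Longitude: 137 + 8/60 + 2.15/3600 = 137.1339306
  hemisphere W, so the sign is −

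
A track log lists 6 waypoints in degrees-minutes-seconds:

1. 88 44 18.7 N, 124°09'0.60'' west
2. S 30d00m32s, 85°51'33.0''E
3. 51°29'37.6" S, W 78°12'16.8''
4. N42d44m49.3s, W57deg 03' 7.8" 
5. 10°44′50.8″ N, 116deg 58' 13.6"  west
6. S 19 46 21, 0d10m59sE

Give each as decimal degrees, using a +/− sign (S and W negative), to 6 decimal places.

1. 88.738528, -124.150167
2. -30.008889, 85.859167
3. -51.493778, -78.204667
4. 42.747028, -57.052167
5. 10.747444, -116.970444
6. -19.772500, 0.183056

Point 1:
  Lat: 44′ + 18.7″ = 44.31167′; 88 + 44.31167/60 = 88.7385278
  N → positive
  Longitude: 9′ + 0.6″ = 9.01000′; 124 + 9.01000/60 = 124.1501667
  W → negative
Point 2:
  Latitude: 30 + 0/60 + 32/3600 = 30.0088889
  S ⇒ negate
  λ: 85° + 51/60 + 33/3600 = 85 + 0.850000 + 0.009167 = 85.8591667
  E ⇒ keep positive
Point 3:
  Lat: 51 + 29/60 + 37.6/3600 = 51.4937778
  S ⇒ negate
  λ: 78 + 12/60 + 16.8/3600 = 78.2046667
  W ⇒ negate
Point 4:
  φ: 42 + 44/60 + 49.3/3600 = 42.7470278
  N ⇒ keep positive
  λ: 57° + 3/60 + 7.8/3600 = 57 + 0.050000 + 0.002167 = 57.0521667
  W ⇒ negate
Point 5:
  φ: 10 + 44/60 + 50.8/3600 = 10.7474444
  N ⇒ keep positive
  Longitude: 116 + 58/60 + 13.6/3600 = 116.9704444
  hemisphere W, so the sign is −
Point 6:
  Lat: 46′ + 21″ = 46.35000′; 19 + 46.35000/60 = 19.7725000
  S ⇒ negate
  Longitude: 10′ + 59″ = 10.98333′; 0 + 10.98333/60 = 0.1830556
  E ⇒ keep positive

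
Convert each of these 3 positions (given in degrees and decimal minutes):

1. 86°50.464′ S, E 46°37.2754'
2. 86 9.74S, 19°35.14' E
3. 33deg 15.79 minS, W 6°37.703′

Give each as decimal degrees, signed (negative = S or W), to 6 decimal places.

Point 1:
  Latitude: 50.464′ = 0.841067°; total 86.8410667
  hemisphere S, so the sign is −
  Longitude: 46 + 37.2754/60 = 46.6212567
  E → positive
Point 2:
  Lat: 86 + 9.74/60 = 86.1623333
  S ⇒ negate
  λ: 35.14′ = 0.585667°; total 19.5856667
  E → positive
Point 3:
  Lat: 33 + 15.79/60 = 33.2631667
  S ⇒ negate
  Longitude: 37.703′ = 0.628383°; total 6.6283833
  hemisphere W, so the sign is −

1. -86.841067, 46.621257
2. -86.162333, 19.585667
3. -33.263167, -6.628383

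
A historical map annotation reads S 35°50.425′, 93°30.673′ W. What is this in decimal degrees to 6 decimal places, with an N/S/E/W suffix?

φ: 35 + 50.425/60 = 35.8404167
λ: 93 + 30.673/60 = 93.5112167

35.840417° S, 93.511217° W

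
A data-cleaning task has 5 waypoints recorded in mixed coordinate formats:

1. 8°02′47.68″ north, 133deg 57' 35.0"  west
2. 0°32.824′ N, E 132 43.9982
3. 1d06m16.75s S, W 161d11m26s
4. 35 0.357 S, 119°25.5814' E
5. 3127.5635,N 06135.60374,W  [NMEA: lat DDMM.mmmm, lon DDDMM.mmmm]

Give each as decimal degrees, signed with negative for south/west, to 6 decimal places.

1. 8.046578, -133.959722
2. 0.547067, 132.733303
3. -1.104653, -161.190556
4. -35.005950, 119.426357
5. 31.459392, -61.593396

Point 1:
  Latitude: 8° + 2/60 + 47.68/3600 = 8 + 0.033333 + 0.013244 = 8.0465778
  N ⇒ keep positive
  Lon: 133 + 57/60 + 35/3600 = 133.9597222
  W → negative
Point 2:
  Latitude: 32.824′ = 0.547067°; total 0.5470667
  N ⇒ keep positive
  Longitude: 132 + 43.9982/60 = 132.7333033
  E ⇒ keep positive
Point 3:
  φ: 1 + 6/60 + 16.75/3600 = 1.1046528
  hemisphere S, so the sign is −
  Longitude: 161° + 11/60 + 26/3600 = 161 + 0.183333 + 0.007222 = 161.1905556
  W → negative
Point 4:
  Latitude: 0.357′ = 0.005950°; total 35.0059500
  hemisphere S, so the sign is −
  Longitude: 119 + 25.5814/60 = 119.4263567
  E ⇒ keep positive
Point 5:
  Latitude: degrees = first 2 digits = 31, minutes = 27.5635; 31 + 27.5635/60 = 31.4593917
  N ⇒ keep positive
  λ: degrees = first 3 digits = 61, minutes = 35.60374; 61 + 35.60374/60 = 61.5933957
  hemisphere W, so the sign is −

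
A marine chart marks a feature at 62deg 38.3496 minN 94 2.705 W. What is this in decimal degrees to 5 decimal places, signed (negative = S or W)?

φ: 38.3496′ = 0.639160°; total 62.639160
N → positive
Lon: 2.705′ = 0.045083°; total 94.045083
hemisphere W, so the sign is −

62.63916, -94.04508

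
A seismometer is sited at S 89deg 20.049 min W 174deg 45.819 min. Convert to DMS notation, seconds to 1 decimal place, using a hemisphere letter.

Latitude: 20.04900′ → 20′ and 0.04900 × 60 = 2.940″
λ: 45.81900′ → 45′ and 0.81900 × 60 = 49.140″

89°20′2.9″ S, 174°45′49.1″ W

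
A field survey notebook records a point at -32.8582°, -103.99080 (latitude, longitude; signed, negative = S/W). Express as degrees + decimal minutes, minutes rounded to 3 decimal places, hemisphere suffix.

32° 51.492′ S, 103° 59.448′ W

Latitude is negative → S; |value| = 32.858200
Latitude: minutes = (32.858200 − 32) × 60 = 51.49200
Longitude is negative → W; |value| = 103.990800
Longitude: 103° + 0.990800 × 60 = 103° 59.44800′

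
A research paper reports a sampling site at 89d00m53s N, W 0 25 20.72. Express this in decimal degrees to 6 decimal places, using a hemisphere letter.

89.014722° N, 0.422422° W

φ: 89 + 0/60 + 53/3600 = 89.0147222
λ: 25′ + 20.72″ = 25.34533′; 0 + 25.34533/60 = 0.4224222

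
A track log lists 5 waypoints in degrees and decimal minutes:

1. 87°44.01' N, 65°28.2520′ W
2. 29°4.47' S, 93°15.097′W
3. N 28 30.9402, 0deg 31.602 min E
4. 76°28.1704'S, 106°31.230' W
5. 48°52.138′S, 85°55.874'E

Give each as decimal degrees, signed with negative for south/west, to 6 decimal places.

Point 1:
  Latitude: 44.01′ = 0.733500°; total 87.7335000
  N → positive
  Lon: 65 + 28.252/60 = 65.4708667
  W ⇒ negate
Point 2:
  φ: 4.47′ = 0.074500°; total 29.0745000
  hemisphere S, so the sign is −
  Longitude: 15.097′ = 0.251617°; total 93.2516167
  W ⇒ negate
Point 3:
  Latitude: 28 + 30.9402/60 = 28.5156700
  N ⇒ keep positive
  Lon: 0 + 31.602/60 = 0.5267000
  E ⇒ keep positive
Point 4:
  φ: 76 + 28.1704/60 = 76.4695067
  hemisphere S, so the sign is −
  Lon: 31.23′ = 0.520500°; total 106.5205000
  W → negative
Point 5:
  Lat: 48 + 52.138/60 = 48.8689667
  hemisphere S, so the sign is −
  Lon: 85 + 55.874/60 = 85.9312333
  E → positive

1. 87.733500, -65.470867
2. -29.074500, -93.251617
3. 28.515670, 0.526700
4. -76.469507, -106.520500
5. -48.868967, 85.931233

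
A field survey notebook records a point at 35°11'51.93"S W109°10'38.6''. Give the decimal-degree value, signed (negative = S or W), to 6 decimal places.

φ: 35° + 11/60 + 51.93/3600 = 35 + 0.183333 + 0.014425 = 35.1977583
S ⇒ negate
λ: 109° + 10/60 + 38.6/3600 = 109 + 0.166667 + 0.010722 = 109.1773889
W → negative

-35.197758, -109.177389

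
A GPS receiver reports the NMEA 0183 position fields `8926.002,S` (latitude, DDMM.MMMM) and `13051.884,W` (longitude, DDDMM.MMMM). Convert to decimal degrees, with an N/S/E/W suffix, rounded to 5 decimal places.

89.43337° S, 130.86473° W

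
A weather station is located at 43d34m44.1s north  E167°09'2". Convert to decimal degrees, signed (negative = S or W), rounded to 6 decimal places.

43.578917, 167.150556

Latitude: 43 + 34/60 + 44.1/3600 = 43.5789167
N → positive
Lon: 9′ + 2″ = 9.03333′; 167 + 9.03333/60 = 167.1505556
E → positive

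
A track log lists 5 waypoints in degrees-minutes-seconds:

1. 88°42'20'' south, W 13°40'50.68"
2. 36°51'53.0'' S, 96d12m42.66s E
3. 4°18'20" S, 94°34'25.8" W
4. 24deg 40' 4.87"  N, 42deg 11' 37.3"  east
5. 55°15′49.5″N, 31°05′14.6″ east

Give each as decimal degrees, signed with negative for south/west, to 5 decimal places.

Point 1:
  Latitude: 42′ + 20″ = 42.33333′; 88 + 42.33333/60 = 88.705556
  S ⇒ negate
  λ: 40′ + 50.68″ = 40.84467′; 13 + 40.84467/60 = 13.680744
  hemisphere W, so the sign is −
Point 2:
  Lat: 51′ + 53″ = 51.88333′; 36 + 51.88333/60 = 36.864722
  hemisphere S, so the sign is −
  Lon: 96 + 12/60 + 42.66/3600 = 96.211850
  E → positive
Point 3:
  Lat: 4° + 18/60 + 20/3600 = 4 + 0.300000 + 0.005556 = 4.305556
  S ⇒ negate
  Lon: 34′ + 25.8″ = 34.43000′; 94 + 34.43000/60 = 94.573833
  hemisphere W, so the sign is −
Point 4:
  Lat: 40′ + 4.87″ = 40.08117′; 24 + 40.08117/60 = 24.668019
  N → positive
  λ: 42 + 11/60 + 37.3/3600 = 42.193694
  E ⇒ keep positive
Point 5:
  Lat: 15′ + 49.5″ = 15.82500′; 55 + 15.82500/60 = 55.263750
  N ⇒ keep positive
  λ: 31° + 5/60 + 14.6/3600 = 31 + 0.083333 + 0.004056 = 31.087389
  E ⇒ keep positive

1. -88.70556, -13.68074
2. -36.86472, 96.21185
3. -4.30556, -94.57383
4. 24.66802, 42.19369
5. 55.26375, 31.08739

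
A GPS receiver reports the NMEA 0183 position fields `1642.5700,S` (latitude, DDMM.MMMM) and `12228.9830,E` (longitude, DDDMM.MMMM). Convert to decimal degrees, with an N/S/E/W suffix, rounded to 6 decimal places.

16.709500° S, 122.483050° E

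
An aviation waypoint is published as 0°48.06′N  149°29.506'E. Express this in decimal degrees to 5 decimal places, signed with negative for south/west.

Latitude: 48.06′ = 0.801000°; total 0.801000
N → positive
λ: 149 + 29.506/60 = 149.491767
E ⇒ keep positive

0.80100, 149.49177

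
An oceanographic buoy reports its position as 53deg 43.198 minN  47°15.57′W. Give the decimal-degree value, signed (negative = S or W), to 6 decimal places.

53.719967, -47.259500

Latitude: 53 + 43.198/60 = 53.7199667
N ⇒ keep positive
Lon: 15.57′ = 0.259500°; total 47.2595000
hemisphere W, so the sign is −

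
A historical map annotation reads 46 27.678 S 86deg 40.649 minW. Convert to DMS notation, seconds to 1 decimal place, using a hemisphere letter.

Lat: fractional minutes 0.67800 × 60 = 40.680″
Lon: fractional minutes 0.64900 × 60 = 38.940″

46°27′40.7″ S, 86°40′38.9″ W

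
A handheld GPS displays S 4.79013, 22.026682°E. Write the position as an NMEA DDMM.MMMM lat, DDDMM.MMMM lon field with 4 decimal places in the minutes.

0447.4078,S / 02201.6009,E

φ: minutes = (4.790130 − 4) × 60 = 47.407800
λ: minutes = (22.026682 − 22) × 60 = 1.600920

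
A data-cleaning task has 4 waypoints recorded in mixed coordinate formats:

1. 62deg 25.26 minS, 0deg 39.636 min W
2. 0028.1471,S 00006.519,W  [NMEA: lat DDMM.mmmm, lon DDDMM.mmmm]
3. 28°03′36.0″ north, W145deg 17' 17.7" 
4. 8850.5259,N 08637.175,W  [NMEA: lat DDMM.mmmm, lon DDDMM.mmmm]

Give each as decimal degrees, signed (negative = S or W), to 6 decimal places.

1. -62.421000, -0.660600
2. -0.469118, -0.108650
3. 28.060000, -145.288250
4. 88.842098, -86.619583

Point 1:
  Latitude: 62 + 25.26/60 = 62.4210000
  S ⇒ negate
  Longitude: 0 + 39.636/60 = 0.6606000
  hemisphere W, so the sign is −
Point 2:
  Latitude: degrees = first 2 digits = 0, minutes = 28.1471; 0 + 28.1471/60 = 0.4691183
  S ⇒ negate
  Longitude: split at 3 digits → 000° and 6.519′; 0 + 6.519/60 = 0.1086500
  hemisphere W, so the sign is −
Point 3:
  Lat: 3′ + 36″ = 3.60000′; 28 + 3.60000/60 = 28.0600000
  N ⇒ keep positive
  Lon: 145° + 17/60 + 17.7/3600 = 145 + 0.283333 + 0.004917 = 145.2882500
  W ⇒ negate
Point 4:
  Latitude: degrees = first 2 digits = 88, minutes = 50.5259; 88 + 50.5259/60 = 88.8420983
  N → positive
  Longitude: split at 3 digits → 086° and 37.175′; 86 + 37.175/60 = 86.6195833
  W → negative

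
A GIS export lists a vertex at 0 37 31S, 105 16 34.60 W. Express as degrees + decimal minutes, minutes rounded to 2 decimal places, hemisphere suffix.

Latitude: 37 + 31/60 = 37.5167′
λ: 16 + 34.6/60 = 16.5767′

0° 37.52′ S, 105° 16.58′ W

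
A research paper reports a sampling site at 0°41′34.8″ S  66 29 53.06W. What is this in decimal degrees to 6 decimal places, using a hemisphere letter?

0.693000° S, 66.498072° W

φ: 0° + 41/60 + 34.8/3600 = 0 + 0.683333 + 0.009667 = 0.6930000
λ: 66° + 29/60 + 53.06/3600 = 66 + 0.483333 + 0.014739 = 66.4980722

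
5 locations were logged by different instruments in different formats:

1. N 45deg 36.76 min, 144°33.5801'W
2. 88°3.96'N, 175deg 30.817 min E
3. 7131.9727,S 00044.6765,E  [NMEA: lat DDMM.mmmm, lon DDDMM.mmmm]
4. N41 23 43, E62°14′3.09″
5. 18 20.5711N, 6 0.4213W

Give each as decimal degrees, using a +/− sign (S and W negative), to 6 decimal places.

Point 1:
  Lat: 45 + 36.76/60 = 45.6126667
  N ⇒ keep positive
  λ: 144 + 33.5801/60 = 144.5596683
  hemisphere W, so the sign is −
Point 2:
  Latitude: 88 + 3.96/60 = 88.0660000
  N → positive
  Longitude: 30.817′ = 0.513617°; total 175.5136167
  E ⇒ keep positive
Point 3:
  Lat: degrees = first 2 digits = 71, minutes = 31.9727; 71 + 31.9727/60 = 71.5328783
  S → negative
  Lon: split at 3 digits → 000° and 44.6765′; 0 + 44.6765/60 = 0.7446083
  E ⇒ keep positive
Point 4:
  Lat: 41° + 23/60 + 43/3600 = 41 + 0.383333 + 0.011944 = 41.3952778
  N ⇒ keep positive
  Longitude: 62° + 14/60 + 3.09/3600 = 62 + 0.233333 + 0.000858 = 62.2341917
  E → positive
Point 5:
  Lat: 18 + 20.5711/60 = 18.3428517
  N ⇒ keep positive
  λ: 0.4213′ = 0.007022°; total 6.0070217
  W → negative

1. 45.612667, -144.559668
2. 88.066000, 175.513617
3. -71.532878, 0.744608
4. 41.395278, 62.234192
5. 18.342852, -6.007022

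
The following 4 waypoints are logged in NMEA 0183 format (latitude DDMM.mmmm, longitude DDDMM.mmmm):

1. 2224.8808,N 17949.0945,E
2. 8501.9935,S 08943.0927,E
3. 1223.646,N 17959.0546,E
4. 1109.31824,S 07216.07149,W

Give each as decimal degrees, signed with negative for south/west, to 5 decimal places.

Point 1:
  Latitude: split at 2 digits → 22° and 24.8808′; 22 + 24.8808/60 = 22.414680
  N → positive
  λ: degrees = first 3 digits = 179, minutes = 49.0945; 179 + 49.0945/60 = 179.818242
  E → positive
Point 2:
  Lat: split at 2 digits → 85° and 1.9935′; 85 + 1.9935/60 = 85.033225
  hemisphere S, so the sign is −
  Lon: split at 3 digits → 089° and 43.0927′; 89 + 43.0927/60 = 89.718212
  E ⇒ keep positive
Point 3:
  φ: degrees = first 2 digits = 12, minutes = 23.646; 12 + 23.646/60 = 12.394100
  N ⇒ keep positive
  Longitude: degrees = first 3 digits = 179, minutes = 59.0546; 179 + 59.0546/60 = 179.984243
  E → positive
Point 4:
  Lat: degrees = first 2 digits = 11, minutes = 9.31824; 11 + 9.31824/60 = 11.155304
  hemisphere S, so the sign is −
  Longitude: split at 3 digits → 072° and 16.07149′; 72 + 16.07149/60 = 72.267858
  W ⇒ negate

1. 22.41468, 179.81824
2. -85.03323, 89.71821
3. 12.39410, 179.98424
4. -11.15530, -72.26786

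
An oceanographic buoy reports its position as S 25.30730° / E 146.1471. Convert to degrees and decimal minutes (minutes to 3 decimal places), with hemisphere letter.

Lat: fractional part 0.307300 → 18.43800 minutes
λ: minutes = (146.147100 − 146) × 60 = 8.82600

25° 18.438′ S, 146° 8.826′ E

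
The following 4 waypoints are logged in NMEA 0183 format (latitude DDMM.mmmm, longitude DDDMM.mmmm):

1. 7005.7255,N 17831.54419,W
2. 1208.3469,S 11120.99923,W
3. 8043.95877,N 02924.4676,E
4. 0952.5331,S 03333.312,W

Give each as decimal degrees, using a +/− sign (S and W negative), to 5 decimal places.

Point 1:
  φ: split at 2 digits → 70° and 5.7255′; 70 + 5.7255/60 = 70.095425
  N ⇒ keep positive
  λ: degrees = first 3 digits = 178, minutes = 31.54419; 178 + 31.54419/60 = 178.525737
  W → negative
Point 2:
  Latitude: split at 2 digits → 12° and 8.3469′; 12 + 8.3469/60 = 12.139115
  hemisphere S, so the sign is −
  Lon: split at 3 digits → 111° and 20.99923′; 111 + 20.99923/60 = 111.349987
  W ⇒ negate
Point 3:
  φ: split at 2 digits → 80° and 43.95877′; 80 + 43.95877/60 = 80.732646
  N ⇒ keep positive
  Lon: split at 3 digits → 029° and 24.4676′; 29 + 24.4676/60 = 29.407793
  E ⇒ keep positive
Point 4:
  φ: degrees = first 2 digits = 9, minutes = 52.5331; 9 + 52.5331/60 = 9.875552
  S ⇒ negate
  Lon: split at 3 digits → 033° and 33.312′; 33 + 33.312/60 = 33.555200
  W ⇒ negate

1. 70.09543, -178.52574
2. -12.13912, -111.34999
3. 80.73265, 29.40779
4. -9.87555, -33.55520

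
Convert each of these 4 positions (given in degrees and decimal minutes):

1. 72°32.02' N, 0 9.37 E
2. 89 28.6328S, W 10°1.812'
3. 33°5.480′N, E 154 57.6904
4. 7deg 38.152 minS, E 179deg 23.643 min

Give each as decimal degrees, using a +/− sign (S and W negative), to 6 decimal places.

1. 72.533667, 0.156167
2. -89.477213, -10.030200
3. 33.091333, 154.961507
4. -7.635867, 179.394050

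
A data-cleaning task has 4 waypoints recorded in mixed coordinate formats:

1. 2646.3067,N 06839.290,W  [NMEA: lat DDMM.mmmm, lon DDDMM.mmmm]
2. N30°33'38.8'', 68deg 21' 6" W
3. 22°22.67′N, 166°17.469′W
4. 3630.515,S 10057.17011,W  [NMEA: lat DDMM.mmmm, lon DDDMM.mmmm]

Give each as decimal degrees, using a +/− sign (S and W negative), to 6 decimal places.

Point 1:
  Lat: split at 2 digits → 26° and 46.3067′; 26 + 46.3067/60 = 26.7717783
  N → positive
  λ: degrees = first 3 digits = 68, minutes = 39.29; 68 + 39.29/60 = 68.6548333
  W → negative
Point 2:
  Latitude: 30° + 33/60 + 38.8/3600 = 30 + 0.550000 + 0.010778 = 30.5607778
  N ⇒ keep positive
  λ: 21′ + 6″ = 21.10000′; 68 + 21.10000/60 = 68.3516667
  hemisphere W, so the sign is −
Point 3:
  Lat: 22 + 22.67/60 = 22.3778333
  N ⇒ keep positive
  Lon: 17.469′ = 0.291150°; total 166.2911500
  hemisphere W, so the sign is −
Point 4:
  Lat: split at 2 digits → 36° and 30.515′; 36 + 30.515/60 = 36.5085833
  hemisphere S, so the sign is −
  Lon: split at 3 digits → 100° and 57.17011′; 100 + 57.17011/60 = 100.9528352
  hemisphere W, so the sign is −

1. 26.771778, -68.654833
2. 30.560778, -68.351667
3. 22.377833, -166.291150
4. -36.508583, -100.952835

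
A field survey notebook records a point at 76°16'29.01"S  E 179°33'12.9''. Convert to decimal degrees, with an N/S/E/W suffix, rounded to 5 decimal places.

76.27473° S, 179.55358° E

Latitude: 76 + 16/60 + 29.01/3600 = 76.274725
λ: 33′ + 12.9″ = 33.21500′; 179 + 33.21500/60 = 179.553583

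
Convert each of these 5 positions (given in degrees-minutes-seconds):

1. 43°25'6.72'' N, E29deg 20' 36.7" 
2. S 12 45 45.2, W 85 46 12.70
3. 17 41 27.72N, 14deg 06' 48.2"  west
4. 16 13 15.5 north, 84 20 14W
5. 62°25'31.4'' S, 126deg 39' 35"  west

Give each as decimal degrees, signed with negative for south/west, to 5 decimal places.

1. 43.41853, 29.34353
2. -12.76256, -85.77019
3. 17.69103, -14.11339
4. 16.22097, -84.33722
5. -62.42539, -126.65972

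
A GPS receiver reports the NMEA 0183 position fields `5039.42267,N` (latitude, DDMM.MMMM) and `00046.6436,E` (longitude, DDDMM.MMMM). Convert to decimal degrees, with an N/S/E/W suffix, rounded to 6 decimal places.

φ: split at 2 digits → 50° and 39.42267′; 50 + 39.42267/60 = 50.6570445
Longitude: degrees = first 3 digits = 0, minutes = 46.6436; 0 + 46.6436/60 = 0.7773933

50.657045° N, 0.777393° E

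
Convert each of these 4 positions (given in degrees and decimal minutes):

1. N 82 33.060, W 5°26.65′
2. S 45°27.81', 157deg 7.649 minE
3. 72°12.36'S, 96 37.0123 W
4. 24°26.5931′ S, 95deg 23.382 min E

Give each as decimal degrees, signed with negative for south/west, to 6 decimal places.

Point 1:
  Lat: 82 + 33.06/60 = 82.5510000
  N → positive
  Lon: 26.65′ = 0.444167°; total 5.4441667
  hemisphere W, so the sign is −
Point 2:
  Lat: 27.81′ = 0.463500°; total 45.4635000
  S ⇒ negate
  Lon: 7.649′ = 0.127483°; total 157.1274833
  E ⇒ keep positive
Point 3:
  φ: 12.36′ = 0.206000°; total 72.2060000
  S → negative
  λ: 37.0123′ = 0.616872°; total 96.6168717
  W ⇒ negate
Point 4:
  φ: 24 + 26.5931/60 = 24.4432183
  S → negative
  Longitude: 23.382′ = 0.389700°; total 95.3897000
  E ⇒ keep positive

1. 82.551000, -5.444167
2. -45.463500, 157.127483
3. -72.206000, -96.616872
4. -24.443218, 95.389700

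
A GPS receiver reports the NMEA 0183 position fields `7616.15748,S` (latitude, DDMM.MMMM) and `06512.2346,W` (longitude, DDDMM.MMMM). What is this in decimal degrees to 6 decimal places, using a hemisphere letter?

76.269291° S, 65.203910° W

Lat: split at 2 digits → 76° and 16.15748′; 76 + 16.15748/60 = 76.2692913
Lon: split at 3 digits → 065° and 12.2346′; 65 + 12.2346/60 = 65.2039100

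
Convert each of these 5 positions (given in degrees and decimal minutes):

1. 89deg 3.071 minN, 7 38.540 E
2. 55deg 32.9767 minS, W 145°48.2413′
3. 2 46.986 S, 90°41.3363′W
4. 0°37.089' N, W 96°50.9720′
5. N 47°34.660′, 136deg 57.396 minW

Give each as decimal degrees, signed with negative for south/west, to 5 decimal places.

Point 1:
  Latitude: 89 + 3.071/60 = 89.051183
  N ⇒ keep positive
  λ: 7 + 38.54/60 = 7.642333
  E → positive
Point 2:
  Lat: 32.9767′ = 0.549612°; total 55.549612
  hemisphere S, so the sign is −
  Lon: 48.2413′ = 0.804022°; total 145.804022
  hemisphere W, so the sign is −
Point 3:
  φ: 2 + 46.986/60 = 2.783100
  hemisphere S, so the sign is −
  Longitude: 90 + 41.3363/60 = 90.688938
  W → negative
Point 4:
  φ: 0 + 37.089/60 = 0.618150
  N → positive
  Longitude: 50.972′ = 0.849533°; total 96.849533
  W → negative
Point 5:
  Latitude: 47 + 34.66/60 = 47.577667
  N → positive
  Lon: 57.396′ = 0.956600°; total 136.956600
  W → negative

1. 89.05118, 7.64233
2. -55.54961, -145.80402
3. -2.78310, -90.68894
4. 0.61815, -96.84953
5. 47.57767, -136.95660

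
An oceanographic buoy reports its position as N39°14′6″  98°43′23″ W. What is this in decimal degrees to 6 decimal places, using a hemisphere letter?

39.235000° N, 98.723056° W

Latitude: 39 + 14/60 + 6/3600 = 39.2350000
λ: 98° + 43/60 + 23/3600 = 98 + 0.716667 + 0.006389 = 98.7230556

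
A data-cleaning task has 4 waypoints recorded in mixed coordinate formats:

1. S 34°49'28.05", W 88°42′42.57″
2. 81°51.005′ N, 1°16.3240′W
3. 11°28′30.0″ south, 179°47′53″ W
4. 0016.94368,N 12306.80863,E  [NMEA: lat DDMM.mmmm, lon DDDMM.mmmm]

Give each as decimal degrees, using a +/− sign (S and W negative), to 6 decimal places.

1. -34.824458, -88.711825
2. 81.850083, -1.272067
3. -11.475000, -179.798056
4. 0.282395, 123.113477

Point 1:
  Latitude: 34° + 49/60 + 28.05/3600 = 34 + 0.816667 + 0.007792 = 34.8244583
  hemisphere S, so the sign is −
  Longitude: 88° + 42/60 + 42.57/3600 = 88 + 0.700000 + 0.011825 = 88.7118250
  W ⇒ negate
Point 2:
  Lat: 81 + 51.005/60 = 81.8500833
  N → positive
  Lon: 16.324′ = 0.272067°; total 1.2720667
  W ⇒ negate
Point 3:
  Latitude: 11° + 28/60 + 30/3600 = 11 + 0.466667 + 0.008333 = 11.4750000
  S → negative
  Longitude: 179° + 47/60 + 53/3600 = 179 + 0.783333 + 0.014722 = 179.7980556
  hemisphere W, so the sign is −
Point 4:
  Lat: degrees = first 2 digits = 0, minutes = 16.94368; 0 + 16.94368/60 = 0.2823947
  N → positive
  Longitude: degrees = first 3 digits = 123, minutes = 6.80863; 123 + 6.80863/60 = 123.1134772
  E → positive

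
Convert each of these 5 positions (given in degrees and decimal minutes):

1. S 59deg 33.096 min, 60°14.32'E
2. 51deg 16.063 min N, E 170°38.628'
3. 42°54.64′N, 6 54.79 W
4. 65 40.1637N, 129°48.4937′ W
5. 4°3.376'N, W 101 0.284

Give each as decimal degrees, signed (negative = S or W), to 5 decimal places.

Point 1:
  Latitude: 33.096′ = 0.551600°; total 59.551600
  S → negative
  Lon: 60 + 14.32/60 = 60.238667
  E → positive
Point 2:
  Latitude: 51 + 16.063/60 = 51.267717
  N → positive
  Longitude: 170 + 38.628/60 = 170.643800
  E ⇒ keep positive
Point 3:
  φ: 42 + 54.64/60 = 42.910667
  N ⇒ keep positive
  Lon: 54.79′ = 0.913167°; total 6.913167
  hemisphere W, so the sign is −
Point 4:
  Latitude: 40.1637′ = 0.669395°; total 65.669395
  N ⇒ keep positive
  λ: 129 + 48.4937/60 = 129.808228
  W ⇒ negate
Point 5:
  φ: 4 + 3.376/60 = 4.056267
  N → positive
  Lon: 0.284′ = 0.004733°; total 101.004733
  W → negative

1. -59.55160, 60.23867
2. 51.26772, 170.64380
3. 42.91067, -6.91317
4. 65.66940, -129.80823
5. 4.05627, -101.00473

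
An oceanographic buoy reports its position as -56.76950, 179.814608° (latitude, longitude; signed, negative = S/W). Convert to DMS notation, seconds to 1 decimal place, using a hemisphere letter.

Latitude is negative → S; |value| = 56.769500
Latitude: whole degrees 56; 46.17000′ → 46′ and 10.200″
Lon: 0.814608° → 48.87648′; 0.87648 × 60 = 52.589″

56°46′10.2″ S, 179°48′52.6″ E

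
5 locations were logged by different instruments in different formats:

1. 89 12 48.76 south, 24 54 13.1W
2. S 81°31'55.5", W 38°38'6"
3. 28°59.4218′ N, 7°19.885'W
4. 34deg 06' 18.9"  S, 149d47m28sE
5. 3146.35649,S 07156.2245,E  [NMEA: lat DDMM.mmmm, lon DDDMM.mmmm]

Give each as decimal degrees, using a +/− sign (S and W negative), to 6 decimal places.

1. -89.213544, -24.903639
2. -81.532083, -38.635000
3. 28.990363, -7.331417
4. -34.105250, 149.791111
5. -31.772608, 71.937075

Point 1:
  Lat: 12′ + 48.76″ = 12.81267′; 89 + 12.81267/60 = 89.2135444
  S → negative
  Lon: 24 + 54/60 + 13.1/3600 = 24.9036389
  W → negative
Point 2:
  Lat: 81 + 31/60 + 55.5/3600 = 81.5320833
  hemisphere S, so the sign is −
  Lon: 38′ + 6″ = 38.10000′; 38 + 38.10000/60 = 38.6350000
  W → negative
Point 3:
  Lat: 28 + 59.4218/60 = 28.9903633
  N ⇒ keep positive
  Longitude: 7 + 19.885/60 = 7.3314167
  W → negative
Point 4:
  Latitude: 34 + 6/60 + 18.9/3600 = 34.1052500
  S ⇒ negate
  Longitude: 149° + 47/60 + 28/3600 = 149 + 0.783333 + 0.007778 = 149.7911111
  E → positive
Point 5:
  Latitude: degrees = first 2 digits = 31, minutes = 46.35649; 31 + 46.35649/60 = 31.7726082
  S ⇒ negate
  Longitude: split at 3 digits → 071° and 56.2245′; 71 + 56.2245/60 = 71.9370750
  E ⇒ keep positive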